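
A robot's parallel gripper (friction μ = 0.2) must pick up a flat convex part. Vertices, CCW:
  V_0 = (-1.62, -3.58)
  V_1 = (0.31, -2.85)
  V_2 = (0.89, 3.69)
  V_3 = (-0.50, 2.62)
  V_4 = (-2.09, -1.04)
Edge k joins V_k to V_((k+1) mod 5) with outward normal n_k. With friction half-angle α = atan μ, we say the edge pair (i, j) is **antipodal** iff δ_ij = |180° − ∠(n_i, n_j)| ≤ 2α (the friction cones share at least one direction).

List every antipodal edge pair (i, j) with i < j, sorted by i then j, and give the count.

α = atan 0.2 = 11.31°;  2α = 22.62°
n_0 = (+0.3538, -0.9353)
n_1 = (+0.9961, -0.0883)
n_2 = (-0.6100, +0.7924)
n_3 = (-0.9172, +0.3985)
n_4 = (-0.9833, -0.1820)
  (0,1): δ = 115.79°  ·
  (0,2): δ = 16.87°  ✓
  (0,3): δ = 45.80°  ·
  (0,4): δ = 79.76°  ·
  (1,2): δ = 47.34°  ·
  (1,3): δ = 18.41°  ✓
  (1,4): δ = 15.55°  ✓
  (2,3): δ = 151.07°  ·
  (2,4): δ = 117.11°  ·
  (3,4): δ = 146.04°  ·
antipodal pairs: 3

count = 3; pairs: (0,2), (1,3), (1,4)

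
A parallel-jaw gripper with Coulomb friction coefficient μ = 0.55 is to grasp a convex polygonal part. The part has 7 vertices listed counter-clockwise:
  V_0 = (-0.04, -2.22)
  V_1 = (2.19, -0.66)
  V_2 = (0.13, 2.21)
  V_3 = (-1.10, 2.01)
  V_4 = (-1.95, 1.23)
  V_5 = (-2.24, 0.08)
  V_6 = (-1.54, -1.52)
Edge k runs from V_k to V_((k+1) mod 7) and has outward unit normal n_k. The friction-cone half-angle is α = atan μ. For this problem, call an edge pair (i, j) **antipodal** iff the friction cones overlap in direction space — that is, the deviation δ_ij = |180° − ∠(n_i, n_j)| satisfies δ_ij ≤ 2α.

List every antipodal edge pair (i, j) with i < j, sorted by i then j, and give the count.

α = atan 0.55 = 28.81°;  2α = 57.62°
n_0 = (+0.5732, -0.8194)
n_1 = (+0.8124, +0.5831)
n_2 = (-0.1605, +0.9870)
n_3 = (-0.6761, +0.7368)
n_4 = (-0.9696, +0.2445)
n_5 = (-0.9162, -0.4008)
n_6 = (-0.4229, -0.9062)
  (0,1): δ = 89.31°  ·
  (0,2): δ = 25.74°  ✓
  (0,3): δ = 7.57°  ✓
  (0,4): δ = 40.87°  ✓
  (0,5): δ = 78.65°  ·
  (0,6): δ = 120.01°  ·
  (1,2): δ = 116.43°  ·
  (1,3): δ = 83.13°  ·
  (1,4): δ = 49.82°  ✓
  (1,5): δ = 12.04°  ✓
  (1,6): δ = 29.31°  ✓
  (2,3): δ = 146.69°  ·
  (2,4): δ = 113.39°  ·
  (2,5): δ = 75.61°  ·
  (2,6): δ = 34.25°  ✓
  (3,4): δ = 146.69°  ·
  (3,5): δ = 108.91°  ·
  (3,6): δ = 67.56°  ·
  (4,5): δ = 142.22°  ·
  (4,6): δ = 100.86°  ·
  (5,6): δ = 138.65°  ·
antipodal pairs: 7

count = 7; pairs: (0,2), (0,3), (0,4), (1,4), (1,5), (1,6), (2,6)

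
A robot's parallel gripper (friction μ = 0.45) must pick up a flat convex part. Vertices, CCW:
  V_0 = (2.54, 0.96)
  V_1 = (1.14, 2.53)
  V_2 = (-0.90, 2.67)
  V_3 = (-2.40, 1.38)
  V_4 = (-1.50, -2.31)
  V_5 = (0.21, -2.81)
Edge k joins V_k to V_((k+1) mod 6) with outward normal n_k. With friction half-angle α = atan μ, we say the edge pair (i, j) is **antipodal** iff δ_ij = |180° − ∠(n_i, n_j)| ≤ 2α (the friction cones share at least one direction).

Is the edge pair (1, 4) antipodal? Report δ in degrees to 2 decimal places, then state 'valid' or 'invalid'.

α = atan 0.45 = 24.23°;  2α = 48.46°
edge 1: e_1 = (-2.04, +0.14);  n_1 = (+0.0685, +0.9977)
edge 4: e_4 = (+1.71, -0.50);  n_4 = (-0.2806, -0.9598)
∠(n_1, n_4) = 167.63°
δ = |180° − 167.63°| = 12.37°
12.37° ≤ 2α = 48.46°  →  valid

δ = 12.37°, valid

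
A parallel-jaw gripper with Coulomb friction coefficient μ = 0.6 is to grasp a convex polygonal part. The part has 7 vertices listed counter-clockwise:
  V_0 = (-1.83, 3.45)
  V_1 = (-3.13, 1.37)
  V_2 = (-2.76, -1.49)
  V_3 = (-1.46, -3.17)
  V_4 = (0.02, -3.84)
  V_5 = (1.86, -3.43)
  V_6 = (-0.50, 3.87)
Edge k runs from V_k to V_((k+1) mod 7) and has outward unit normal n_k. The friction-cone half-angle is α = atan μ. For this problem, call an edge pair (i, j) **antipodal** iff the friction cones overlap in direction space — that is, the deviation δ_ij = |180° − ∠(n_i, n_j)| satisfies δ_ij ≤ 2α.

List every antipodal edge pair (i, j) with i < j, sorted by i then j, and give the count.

α = atan 0.6 = 30.96°;  2α = 61.93°
n_0 = (-0.8480, +0.5300)
n_1 = (-0.9917, -0.1283)
n_2 = (-0.7909, -0.6120)
n_3 = (-0.4124, -0.9110)
n_4 = (+0.2175, -0.9761)
n_5 = (+0.9515, +0.3076)
n_6 = (-0.3011, +0.9536)
  (0,1): δ = 140.62°  ·
  (0,2): δ = 110.26°  ·
  (0,3): δ = 82.35°  ·
  (0,4): δ = 45.43°  ✓
  (0,5): δ = 49.92°  ✓
  (0,6): δ = 139.53°  ·
  (1,2): δ = 149.64°  ·
  (1,3): δ = 121.73°  ·
  (1,4): δ = 84.81°  ·
  (1,5): δ = 10.54°  ✓
  (1,6): δ = 100.15°  ·
  (2,3): δ = 152.09°  ·
  (2,4): δ = 115.17°  ·
  (2,5): δ = 19.82°  ✓
  (2,6): δ = 69.79°  ·
  (3,4): δ = 143.08°  ·
  (3,5): δ = 47.73°  ✓
  (3,6): δ = 41.88°  ✓
  (4,5): δ = 84.65°  ·
  (4,6): δ = 4.96°  ✓
  (5,6): δ = 90.39°  ·
antipodal pairs: 7

count = 7; pairs: (0,4), (0,5), (1,5), (2,5), (3,5), (3,6), (4,6)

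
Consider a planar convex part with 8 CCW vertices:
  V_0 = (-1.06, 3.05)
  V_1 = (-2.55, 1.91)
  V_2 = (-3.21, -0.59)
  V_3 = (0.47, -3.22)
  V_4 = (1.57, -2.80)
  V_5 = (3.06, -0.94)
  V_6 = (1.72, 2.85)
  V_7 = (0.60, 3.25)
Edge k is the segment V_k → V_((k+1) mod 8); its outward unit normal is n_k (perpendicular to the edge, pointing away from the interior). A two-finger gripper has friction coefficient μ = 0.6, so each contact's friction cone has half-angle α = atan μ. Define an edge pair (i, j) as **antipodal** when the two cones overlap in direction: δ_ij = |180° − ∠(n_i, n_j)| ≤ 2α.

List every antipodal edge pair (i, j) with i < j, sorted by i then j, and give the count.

α = atan 0.6 = 30.96°;  2α = 61.93°
n_0 = (-0.6076, +0.7942)
n_1 = (-0.9669, +0.2553)
n_2 = (-0.5814, -0.8136)
n_3 = (+0.3567, -0.9342)
n_4 = (+0.7805, -0.6252)
n_5 = (+0.9428, +0.3333)
n_6 = (+0.3363, +0.9417)
n_7 = (-0.1196, +0.9928)
  (0,1): δ = 142.21°  ·
  (0,2): δ = 72.97°  ·
  (0,3): δ = 16.52°  ✓
  (0,4): δ = 13.88°  ✓
  (0,5): δ = 72.05°  ·
  (0,6): δ = 122.93°  ·
  (0,7): δ = 149.45°  ·
  (1,2): δ = 110.76°  ·
  (1,3): δ = 54.31°  ✓
  (1,4): δ = 23.91°  ✓
  (1,5): δ = 34.26°  ✓
  (1,6): δ = 85.13°  ·
  (1,7): δ = 111.66°  ·
  (2,3): δ = 123.55°  ·
  (2,4): δ = 93.14°  ·
  (2,5): δ = 34.98°  ✓
  (2,6): δ = 15.90°  ✓
  (2,7): δ = 42.42°  ✓
  (3,4): δ = 149.60°  ·
  (3,5): δ = 91.43°  ·
  (3,6): δ = 40.55°  ✓
  (3,7): δ = 14.03°  ✓
  (4,5): δ = 121.83°  ·
  (4,6): δ = 70.96°  ·
  (4,7): δ = 44.43°  ✓
  (5,6): δ = 129.13°  ·
  (5,7): δ = 102.60°  ·
  (6,7): δ = 153.48°  ·
antipodal pairs: 11

count = 11; pairs: (0,3), (0,4), (1,3), (1,4), (1,5), (2,5), (2,6), (2,7), (3,6), (3,7), (4,7)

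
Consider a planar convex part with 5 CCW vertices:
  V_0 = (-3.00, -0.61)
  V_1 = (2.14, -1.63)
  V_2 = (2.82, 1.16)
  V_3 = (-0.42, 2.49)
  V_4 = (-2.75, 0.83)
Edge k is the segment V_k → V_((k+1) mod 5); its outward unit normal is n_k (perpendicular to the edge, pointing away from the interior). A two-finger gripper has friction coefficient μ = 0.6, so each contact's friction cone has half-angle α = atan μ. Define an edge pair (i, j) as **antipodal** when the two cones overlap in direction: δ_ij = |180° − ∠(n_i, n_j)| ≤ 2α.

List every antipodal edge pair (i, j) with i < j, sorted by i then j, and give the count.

α = atan 0.6 = 30.96°;  2α = 61.93°
n_0 = (-0.1946, -0.9809)
n_1 = (+0.9716, -0.2368)
n_2 = (+0.3797, +0.9251)
n_3 = (-0.5802, +0.8144)
n_4 = (-0.9853, +0.1711)
  (0,1): δ = 92.47°  ·
  (0,2): δ = 11.09°  ✓
  (0,3): δ = 46.69°  ✓
  (0,4): δ = 91.38°  ·
  (1,2): δ = 98.62°  ·
  (1,3): δ = 40.83°  ✓
  (1,4): δ = 3.85°  ✓
  (2,3): δ = 122.21°  ·
  (2,4): δ = 77.53°  ·
  (3,4): δ = 135.32°  ·
antipodal pairs: 4

count = 4; pairs: (0,2), (0,3), (1,3), (1,4)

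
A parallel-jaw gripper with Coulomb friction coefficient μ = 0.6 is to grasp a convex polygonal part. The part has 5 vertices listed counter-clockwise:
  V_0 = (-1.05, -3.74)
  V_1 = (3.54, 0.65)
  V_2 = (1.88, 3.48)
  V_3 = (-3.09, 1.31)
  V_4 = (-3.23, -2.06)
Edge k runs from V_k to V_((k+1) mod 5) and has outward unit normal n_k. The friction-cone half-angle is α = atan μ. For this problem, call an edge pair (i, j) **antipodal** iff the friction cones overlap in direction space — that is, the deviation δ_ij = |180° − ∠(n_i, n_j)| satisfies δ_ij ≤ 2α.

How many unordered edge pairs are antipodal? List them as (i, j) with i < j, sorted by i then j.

count = 5; pairs: (0,2), (0,3), (1,3), (1,4), (2,4)

α = atan 0.6 = 30.96°;  2α = 61.93°
n_0 = (+0.6912, -0.7227)
n_1 = (+0.8626, +0.5060)
n_2 = (-0.4001, +0.9165)
n_3 = (-0.9991, +0.0415)
n_4 = (-0.6104, -0.7921)
  (0,1): δ = 103.33°  ·
  (0,2): δ = 20.14°  ✓
  (0,3): δ = 43.90°  ✓
  (0,4): δ = 98.66°  ·
  (1,2): δ = 96.81°  ·
  (1,3): δ = 32.77°  ✓
  (1,4): δ = 21.99°  ✓
  (2,3): δ = 115.97°  ·
  (2,4): δ = 61.21°  ✓
  (3,4): δ = 125.24°  ·
antipodal pairs: 5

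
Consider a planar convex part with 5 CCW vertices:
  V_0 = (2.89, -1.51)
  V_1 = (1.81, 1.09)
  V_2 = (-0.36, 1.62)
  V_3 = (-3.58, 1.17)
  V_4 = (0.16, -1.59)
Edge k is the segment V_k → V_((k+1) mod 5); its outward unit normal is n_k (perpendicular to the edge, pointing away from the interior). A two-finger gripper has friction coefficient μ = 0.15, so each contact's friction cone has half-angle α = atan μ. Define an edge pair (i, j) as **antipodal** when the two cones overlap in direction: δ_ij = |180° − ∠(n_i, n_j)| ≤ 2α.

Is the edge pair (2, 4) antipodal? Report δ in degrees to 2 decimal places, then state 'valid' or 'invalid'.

δ = 6.28°, valid

α = atan 0.15 = 8.53°;  2α = 17.06°
edge 2: e_2 = (-3.22, -0.45);  n_2 = (-0.1384, +0.9904)
edge 4: e_4 = (+2.73, +0.08);  n_4 = (+0.0293, -0.9996)
∠(n_2, n_4) = 173.72°
δ = |180° − 173.72°| = 6.28°
6.28° ≤ 2α = 17.06°  →  valid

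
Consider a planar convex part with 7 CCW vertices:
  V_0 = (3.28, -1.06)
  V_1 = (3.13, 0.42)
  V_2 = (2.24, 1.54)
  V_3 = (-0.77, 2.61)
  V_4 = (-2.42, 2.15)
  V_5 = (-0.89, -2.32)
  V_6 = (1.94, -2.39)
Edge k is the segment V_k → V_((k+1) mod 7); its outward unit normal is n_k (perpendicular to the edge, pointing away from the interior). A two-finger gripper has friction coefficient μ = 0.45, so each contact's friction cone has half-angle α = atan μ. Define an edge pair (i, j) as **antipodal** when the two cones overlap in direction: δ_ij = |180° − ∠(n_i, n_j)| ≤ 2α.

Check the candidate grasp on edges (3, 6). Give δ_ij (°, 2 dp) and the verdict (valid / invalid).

α = atan 0.45 = 24.23°;  2α = 48.46°
edge 3: e_3 = (-1.65, -0.46);  n_3 = (-0.2685, +0.9633)
edge 6: e_6 = (+1.34, +1.33);  n_6 = (+0.7045, -0.7098)
∠(n_3, n_6) = 150.79°
δ = |180° − 150.79°| = 29.21°
29.21° ≤ 2α = 48.46°  →  valid

δ = 29.21°, valid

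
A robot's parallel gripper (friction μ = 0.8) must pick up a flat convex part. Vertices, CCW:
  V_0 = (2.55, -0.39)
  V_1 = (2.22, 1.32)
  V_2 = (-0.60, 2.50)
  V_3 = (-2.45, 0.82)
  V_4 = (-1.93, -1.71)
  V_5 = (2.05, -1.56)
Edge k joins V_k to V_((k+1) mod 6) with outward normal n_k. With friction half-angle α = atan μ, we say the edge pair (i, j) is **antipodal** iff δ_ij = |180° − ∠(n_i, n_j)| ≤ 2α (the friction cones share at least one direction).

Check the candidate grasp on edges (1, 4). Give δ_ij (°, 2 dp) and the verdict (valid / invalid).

α = atan 0.8 = 38.66°;  2α = 77.32°
edge 1: e_1 = (-2.82, +1.18);  n_1 = (+0.3860, +0.9225)
edge 4: e_4 = (+3.98, +0.15);  n_4 = (+0.0377, -0.9993)
∠(n_1, n_4) = 155.14°
δ = |180° − 155.14°| = 24.86°
24.86° ≤ 2α = 77.32°  →  valid

δ = 24.86°, valid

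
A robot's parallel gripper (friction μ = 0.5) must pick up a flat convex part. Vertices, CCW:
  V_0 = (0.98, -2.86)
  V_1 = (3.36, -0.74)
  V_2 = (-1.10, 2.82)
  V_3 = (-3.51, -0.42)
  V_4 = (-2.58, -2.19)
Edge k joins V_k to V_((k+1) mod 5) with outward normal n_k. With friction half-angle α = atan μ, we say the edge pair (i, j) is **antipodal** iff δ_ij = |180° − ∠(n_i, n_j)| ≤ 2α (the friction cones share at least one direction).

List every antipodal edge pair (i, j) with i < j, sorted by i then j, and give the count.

α = atan 0.5 = 26.57°;  2α = 53.13°
n_0 = (+0.6651, -0.7467)
n_1 = (+0.6238, +0.7816)
n_2 = (-0.8024, +0.5968)
n_3 = (-0.8852, -0.4651)
n_4 = (-0.1850, -0.9827)
  (0,1): δ = 80.29°  ·
  (0,2): δ = 11.66°  ✓
  (0,3): δ = 76.03°  ·
  (0,4): δ = 127.65°  ·
  (1,2): δ = 88.05°  ·
  (1,3): δ = 23.68°  ✓
  (1,4): δ = 27.94°  ✓
  (2,3): δ = 115.64°  ·
  (2,4): δ = 64.02°  ·
  (3,4): δ = 128.38°  ·
antipodal pairs: 3

count = 3; pairs: (0,2), (1,3), (1,4)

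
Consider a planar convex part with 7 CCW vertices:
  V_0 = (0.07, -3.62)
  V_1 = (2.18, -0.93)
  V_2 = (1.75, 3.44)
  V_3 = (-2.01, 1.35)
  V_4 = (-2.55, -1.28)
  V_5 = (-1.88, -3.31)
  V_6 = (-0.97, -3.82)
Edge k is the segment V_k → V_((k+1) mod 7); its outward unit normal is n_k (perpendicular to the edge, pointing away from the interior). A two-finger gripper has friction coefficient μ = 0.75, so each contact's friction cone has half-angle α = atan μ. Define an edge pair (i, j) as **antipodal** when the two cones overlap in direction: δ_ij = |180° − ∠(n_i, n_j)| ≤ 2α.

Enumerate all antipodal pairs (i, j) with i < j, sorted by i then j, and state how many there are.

count = 10; pairs: (0,2), (0,3), (0,4), (1,2), (1,3), (1,4), (1,5), (2,5), (2,6), (3,6)

α = atan 0.75 = 36.87°;  2α = 73.74°
n_0 = (+0.7868, -0.6172)
n_1 = (+0.9952, +0.0979)
n_2 = (-0.4858, +0.8740)
n_3 = (-0.9796, +0.2011)
n_4 = (-0.9496, -0.3134)
n_5 = (-0.4889, -0.8723)
n_6 = (+0.1888, -0.9820)
  (0,1): δ = 136.27°  ·
  (0,2): δ = 22.82°  ✓
  (0,3): δ = 26.51°  ✓
  (0,4): δ = 56.38°  ✓
  (0,5): δ = 98.84°  ·
  (0,6): δ = 139.00°  ·
  (1,2): δ = 66.55°  ✓
  (1,3): δ = 17.22°  ✓
  (1,4): δ = 12.65°  ✓
  (1,5): δ = 55.11°  ✓
  (1,6): δ = 95.27°  ·
  (2,3): δ = 130.67°  ·
  (2,4): δ = 100.80°  ·
  (2,5): δ = 58.34°  ✓
  (2,6): δ = 18.18°  ✓
  (3,4): δ = 150.13°  ·
  (3,5): δ = 107.67°  ·
  (3,6): δ = 67.51°  ✓
  (4,5): δ = 137.53°  ·
  (4,6): δ = 97.38°  ·
  (5,6): δ = 139.85°  ·
antipodal pairs: 10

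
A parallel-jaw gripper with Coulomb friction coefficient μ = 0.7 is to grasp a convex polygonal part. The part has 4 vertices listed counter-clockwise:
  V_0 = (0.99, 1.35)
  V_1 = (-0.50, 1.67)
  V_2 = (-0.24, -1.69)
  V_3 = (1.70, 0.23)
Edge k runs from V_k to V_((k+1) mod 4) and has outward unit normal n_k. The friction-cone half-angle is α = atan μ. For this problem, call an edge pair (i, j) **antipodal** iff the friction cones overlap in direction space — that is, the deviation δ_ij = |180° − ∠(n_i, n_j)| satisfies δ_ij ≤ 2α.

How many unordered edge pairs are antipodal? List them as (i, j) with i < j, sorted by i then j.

α = atan 0.7 = 34.99°;  2α = 69.98°
n_0 = (+0.2100, +0.9777)
n_1 = (-0.9970, -0.0772)
n_2 = (+0.7034, -0.7108)
n_3 = (+0.8446, +0.5354)
  (0,1): δ = 73.45°  ·
  (0,2): δ = 56.82°  ✓
  (0,3): δ = 134.49°  ·
  (1,2): δ = 49.72°  ✓
  (1,3): δ = 27.95°  ✓
  (2,3): δ = 102.33°  ·
antipodal pairs: 3

count = 3; pairs: (0,2), (1,2), (1,3)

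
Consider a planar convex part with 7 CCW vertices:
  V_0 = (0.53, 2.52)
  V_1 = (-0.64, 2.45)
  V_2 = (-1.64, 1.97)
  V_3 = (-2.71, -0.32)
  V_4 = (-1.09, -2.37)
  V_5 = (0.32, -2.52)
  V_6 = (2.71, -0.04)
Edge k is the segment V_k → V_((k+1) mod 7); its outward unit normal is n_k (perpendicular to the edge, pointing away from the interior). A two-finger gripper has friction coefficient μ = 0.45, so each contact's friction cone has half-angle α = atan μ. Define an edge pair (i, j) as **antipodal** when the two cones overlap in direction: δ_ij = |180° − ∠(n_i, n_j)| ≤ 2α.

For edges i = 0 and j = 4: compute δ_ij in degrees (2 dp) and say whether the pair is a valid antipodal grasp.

α = atan 0.45 = 24.23°;  2α = 48.46°
edge 0: e_0 = (-1.17, -0.07);  n_0 = (-0.0597, +0.9982)
edge 4: e_4 = (+1.41, -0.15);  n_4 = (-0.1058, -0.9944)
∠(n_0, n_4) = 170.50°
δ = |180° − 170.50°| = 9.50°
9.50° ≤ 2α = 48.46°  →  valid

δ = 9.50°, valid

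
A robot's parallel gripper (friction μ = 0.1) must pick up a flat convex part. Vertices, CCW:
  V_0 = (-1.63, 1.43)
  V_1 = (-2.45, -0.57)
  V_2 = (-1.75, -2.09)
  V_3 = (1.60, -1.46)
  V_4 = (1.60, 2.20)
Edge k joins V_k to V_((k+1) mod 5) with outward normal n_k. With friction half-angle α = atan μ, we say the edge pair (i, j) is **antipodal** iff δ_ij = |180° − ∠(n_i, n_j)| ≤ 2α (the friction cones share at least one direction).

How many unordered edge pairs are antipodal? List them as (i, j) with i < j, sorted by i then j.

count = 1; pairs: (2,4)

α = atan 0.1 = 5.71°;  2α = 11.42°
n_0 = (-0.9253, +0.3794)
n_1 = (-0.9083, -0.4183)
n_2 = (+0.1848, -0.9828)
n_3 = (+1.0000, -0.0000)
n_4 = (-0.2319, +0.9727)
  (0,1): δ = 132.98°  ·
  (0,2): δ = 57.06°  ·
  (0,3): δ = 22.29°  ·
  (0,4): δ = 125.70°  ·
  (1,2): δ = 104.08°  ·
  (1,3): δ = 24.73°  ·
  (1,4): δ = 78.68°  ·
  (2,3): δ = 100.65°  ·
  (2,4): δ = 2.76°  ✓
  (3,4): δ = 76.59°  ·
antipodal pairs: 1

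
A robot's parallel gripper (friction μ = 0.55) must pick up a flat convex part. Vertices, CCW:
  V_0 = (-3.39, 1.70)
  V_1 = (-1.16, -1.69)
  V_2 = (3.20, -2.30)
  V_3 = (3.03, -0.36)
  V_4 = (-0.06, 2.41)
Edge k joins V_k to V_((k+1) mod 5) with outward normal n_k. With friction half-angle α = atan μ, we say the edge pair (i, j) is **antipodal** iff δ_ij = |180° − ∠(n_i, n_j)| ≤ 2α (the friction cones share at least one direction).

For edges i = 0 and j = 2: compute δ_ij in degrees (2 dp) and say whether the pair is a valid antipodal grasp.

δ = 28.33°, valid

α = atan 0.55 = 28.81°;  2α = 57.62°
edge 0: e_0 = (+2.23, -3.39);  n_0 = (-0.8354, -0.5496)
edge 2: e_2 = (-0.17, +1.94);  n_2 = (+0.9962, +0.0873)
∠(n_0, n_2) = 151.67°
δ = |180° − 151.67°| = 28.33°
28.33° ≤ 2α = 57.62°  →  valid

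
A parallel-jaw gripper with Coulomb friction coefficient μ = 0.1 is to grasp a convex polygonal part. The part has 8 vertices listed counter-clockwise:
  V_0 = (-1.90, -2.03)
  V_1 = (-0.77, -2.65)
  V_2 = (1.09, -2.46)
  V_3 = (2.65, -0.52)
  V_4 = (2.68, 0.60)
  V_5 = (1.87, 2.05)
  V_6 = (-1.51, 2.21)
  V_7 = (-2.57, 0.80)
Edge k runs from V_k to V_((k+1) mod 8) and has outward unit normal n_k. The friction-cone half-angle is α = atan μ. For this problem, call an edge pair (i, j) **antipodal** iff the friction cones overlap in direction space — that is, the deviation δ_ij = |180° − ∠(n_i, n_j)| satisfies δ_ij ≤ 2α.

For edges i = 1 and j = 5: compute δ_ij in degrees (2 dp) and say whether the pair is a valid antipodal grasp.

δ = 8.54°, valid

α = atan 0.1 = 5.71°;  2α = 11.42°
edge 1: e_1 = (+1.86, +0.19);  n_1 = (+0.1016, -0.9948)
edge 5: e_5 = (-3.38, +0.16);  n_5 = (+0.0473, +0.9989)
∠(n_1, n_5) = 171.46°
δ = |180° − 171.46°| = 8.54°
8.54° ≤ 2α = 11.42°  →  valid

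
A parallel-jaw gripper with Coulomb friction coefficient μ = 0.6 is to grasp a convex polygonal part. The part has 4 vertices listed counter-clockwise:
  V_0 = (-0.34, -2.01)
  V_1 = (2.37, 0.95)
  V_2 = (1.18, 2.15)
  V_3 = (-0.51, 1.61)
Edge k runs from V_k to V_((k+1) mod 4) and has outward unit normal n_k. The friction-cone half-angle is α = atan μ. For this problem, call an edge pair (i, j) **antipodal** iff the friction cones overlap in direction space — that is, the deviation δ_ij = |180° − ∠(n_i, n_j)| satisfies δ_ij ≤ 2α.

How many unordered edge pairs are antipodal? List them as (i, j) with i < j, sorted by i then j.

count = 3; pairs: (0,2), (0,3), (1,3)

α = atan 0.6 = 30.96°;  2α = 61.93°
n_0 = (+0.7376, -0.6753)
n_1 = (+0.7101, +0.7041)
n_2 = (-0.3044, +0.9526)
n_3 = (-0.9989, -0.0469)
  (0,1): δ = 92.76°  ·
  (0,2): δ = 29.80°  ✓
  (0,3): δ = 45.16°  ✓
  (1,2): δ = 117.04°  ·
  (1,3): δ = 42.07°  ✓
  (2,3): δ = 105.03°  ·
antipodal pairs: 3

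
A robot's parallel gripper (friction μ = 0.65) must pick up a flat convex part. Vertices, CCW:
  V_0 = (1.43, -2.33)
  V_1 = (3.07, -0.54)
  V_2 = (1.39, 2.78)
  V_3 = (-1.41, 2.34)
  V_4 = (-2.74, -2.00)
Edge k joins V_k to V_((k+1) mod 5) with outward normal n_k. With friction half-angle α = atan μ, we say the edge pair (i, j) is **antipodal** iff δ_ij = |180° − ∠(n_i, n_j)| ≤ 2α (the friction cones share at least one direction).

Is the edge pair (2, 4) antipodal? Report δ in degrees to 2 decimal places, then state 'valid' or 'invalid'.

δ = 13.46°, valid

α = atan 0.65 = 33.02°;  2α = 66.05°
edge 2: e_2 = (-2.80, -0.44);  n_2 = (-0.1552, +0.9879)
edge 4: e_4 = (+4.17, -0.33);  n_4 = (-0.0789, -0.9969)
∠(n_2, n_4) = 166.54°
δ = |180° − 166.54°| = 13.46°
13.46° ≤ 2α = 66.05°  →  valid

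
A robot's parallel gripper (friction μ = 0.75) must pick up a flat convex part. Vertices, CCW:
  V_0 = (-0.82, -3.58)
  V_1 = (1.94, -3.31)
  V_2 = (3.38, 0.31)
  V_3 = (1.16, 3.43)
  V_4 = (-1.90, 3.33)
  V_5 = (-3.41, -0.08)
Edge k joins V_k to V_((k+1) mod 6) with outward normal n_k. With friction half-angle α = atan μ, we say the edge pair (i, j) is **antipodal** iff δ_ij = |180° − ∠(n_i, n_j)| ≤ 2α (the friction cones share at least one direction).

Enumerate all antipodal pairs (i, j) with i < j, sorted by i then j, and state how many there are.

count = 9; pairs: (0,2), (0,3), (0,4), (1,3), (1,4), (1,5), (2,4), (2,5), (3,5)

α = atan 0.75 = 36.87°;  2α = 73.74°
n_0 = (+0.0974, -0.9952)
n_1 = (+0.9292, -0.3696)
n_2 = (+0.8148, +0.5798)
n_3 = (-0.0327, +0.9995)
n_4 = (-0.9144, +0.4049)
n_5 = (-0.8038, -0.5948)
  (0,1): δ = 117.28°  ·
  (0,2): δ = 60.15°  ✓
  (0,3): δ = 3.72°  ✓
  (0,4): δ = 60.53°  ✓
  (0,5): δ = 120.91°  ·
  (1,2): δ = 122.87°  ·
  (1,3): δ = 66.44°  ✓
  (1,4): δ = 2.19°  ✓
  (1,5): δ = 58.19°  ✓
  (2,3): δ = 123.56°  ·
  (2,4): δ = 59.32°  ✓
  (2,5): δ = 1.07°  ✓
  (3,4): δ = 115.76°  ·
  (3,5): δ = 55.37°  ✓
  (4,5): δ = 119.61°  ·
antipodal pairs: 9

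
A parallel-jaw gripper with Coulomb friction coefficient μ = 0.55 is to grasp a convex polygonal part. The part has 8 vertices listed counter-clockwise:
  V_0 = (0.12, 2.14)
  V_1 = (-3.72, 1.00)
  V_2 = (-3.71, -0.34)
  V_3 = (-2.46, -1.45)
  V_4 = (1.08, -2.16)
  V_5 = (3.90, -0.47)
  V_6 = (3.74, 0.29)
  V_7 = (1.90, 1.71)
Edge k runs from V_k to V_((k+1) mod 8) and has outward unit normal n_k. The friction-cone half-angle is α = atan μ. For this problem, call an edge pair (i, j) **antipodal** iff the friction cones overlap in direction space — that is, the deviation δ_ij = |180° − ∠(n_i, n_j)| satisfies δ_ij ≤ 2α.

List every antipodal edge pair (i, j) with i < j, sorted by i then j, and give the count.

count = 10; pairs: (0,3), (0,4), (1,5), (1,6), (2,5), (2,6), (2,7), (3,6), (3,7), (4,7)

α = atan 0.55 = 28.81°;  2α = 57.62°
n_0 = (-0.2846, +0.9586)
n_1 = (-1.0000, -0.0075)
n_2 = (-0.6640, -0.7477)
n_3 = (-0.1966, -0.9805)
n_4 = (+0.5140, -0.8578)
n_5 = (+0.9785, +0.2060)
n_6 = (+0.6110, +0.7917)
n_7 = (+0.2348, +0.9720)
  (0,1): δ = 106.11°  ·
  (0,2): δ = 58.14°  ·
  (0,3): δ = 27.88°  ✓
  (0,4): δ = 14.40°  ✓
  (0,5): δ = 85.35°  ·
  (0,6): δ = 125.81°  ·
  (0,7): δ = 149.88°  ·
  (1,2): δ = 132.03°  ·
  (1,3): δ = 101.77°  ·
  (1,4): δ = 59.49°  ·
  (1,5): δ = 11.46°  ✓
  (1,6): δ = 51.91°  ✓
  (1,7): δ = 75.99°  ·
  (2,3): δ = 149.74°  ·
  (2,4): δ = 107.46°  ·
  (2,5): δ = 36.51°  ✓
  (2,6): δ = 3.95°  ✓
  (2,7): δ = 28.02°  ✓
  (3,4): δ = 137.73°  ·
  (3,5): δ = 66.77°  ·
  (3,6): δ = 26.32°  ✓
  (3,7): δ = 2.24°  ✓
  (4,5): δ = 109.05°  ·
  (4,6): δ = 68.59°  ·
  (4,7): δ = 44.51°  ✓
  (5,6): δ = 139.55°  ·
  (5,7): δ = 115.47°  ·
  (6,7): δ = 155.92°  ·
antipodal pairs: 10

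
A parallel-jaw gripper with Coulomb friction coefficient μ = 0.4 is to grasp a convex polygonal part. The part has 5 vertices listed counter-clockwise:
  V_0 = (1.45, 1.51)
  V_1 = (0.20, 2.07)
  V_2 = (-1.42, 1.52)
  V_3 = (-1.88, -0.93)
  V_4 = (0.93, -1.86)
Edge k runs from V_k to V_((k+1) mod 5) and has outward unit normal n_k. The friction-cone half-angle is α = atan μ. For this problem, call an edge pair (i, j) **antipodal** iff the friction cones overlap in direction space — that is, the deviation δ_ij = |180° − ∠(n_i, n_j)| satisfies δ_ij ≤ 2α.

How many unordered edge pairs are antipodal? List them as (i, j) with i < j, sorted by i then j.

α = atan 0.4 = 21.80°;  2α = 43.60°
n_0 = (+0.4088, +0.9126)
n_1 = (-0.3215, +0.9469)
n_2 = (-0.9828, +0.1845)
n_3 = (-0.3142, -0.9494)
n_4 = (+0.9883, -0.1525)
  (0,1): δ = 137.11°  ·
  (0,2): δ = 76.50°  ·
  (0,3): δ = 5.82°  ✓
  (0,4): δ = 105.36°  ·
  (1,2): δ = 119.39°  ·
  (1,3): δ = 37.07°  ✓
  (1,4): δ = 62.48°  ·
  (2,3): δ = 97.68°  ·
  (2,4): δ = 1.86°  ✓
  (3,4): δ = 80.46°  ·
antipodal pairs: 3

count = 3; pairs: (0,3), (1,3), (2,4)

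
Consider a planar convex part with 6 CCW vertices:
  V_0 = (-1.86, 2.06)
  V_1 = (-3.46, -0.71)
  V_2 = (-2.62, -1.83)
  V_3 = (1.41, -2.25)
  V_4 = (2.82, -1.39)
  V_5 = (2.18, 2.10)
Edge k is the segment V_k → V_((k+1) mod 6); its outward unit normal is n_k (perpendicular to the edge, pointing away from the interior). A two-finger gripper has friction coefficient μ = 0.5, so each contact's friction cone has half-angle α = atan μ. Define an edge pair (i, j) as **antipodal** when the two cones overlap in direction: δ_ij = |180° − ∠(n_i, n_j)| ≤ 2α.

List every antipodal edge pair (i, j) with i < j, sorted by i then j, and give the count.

count = 5; pairs: (0,3), (0,4), (1,4), (2,5), (3,5)

α = atan 0.5 = 26.57°;  2α = 53.13°
n_0 = (-0.8659, +0.5002)
n_1 = (-0.8000, -0.6000)
n_2 = (-0.1037, -0.9946)
n_3 = (+0.5207, -0.8537)
n_4 = (+0.9836, +0.1804)
n_5 = (-0.0099, +1.0000)
  (0,1): δ = 113.12°  ·
  (0,2): δ = 65.94°  ·
  (0,3): δ = 28.61°  ✓
  (0,4): δ = 40.40°  ✓
  (0,5): δ = 120.58°  ·
  (1,2): δ = 132.82°  ·
  (1,3): δ = 95.49°  ·
  (1,4): δ = 26.48°  ✓
  (1,5): δ = 53.70°  ·
  (2,3): δ = 142.67°  ·
  (2,4): δ = 73.66°  ·
  (2,5): δ = 6.52°  ✓
  (3,4): δ = 110.99°  ·
  (3,5): δ = 30.81°  ✓
  (4,5): δ = 99.82°  ·
antipodal pairs: 5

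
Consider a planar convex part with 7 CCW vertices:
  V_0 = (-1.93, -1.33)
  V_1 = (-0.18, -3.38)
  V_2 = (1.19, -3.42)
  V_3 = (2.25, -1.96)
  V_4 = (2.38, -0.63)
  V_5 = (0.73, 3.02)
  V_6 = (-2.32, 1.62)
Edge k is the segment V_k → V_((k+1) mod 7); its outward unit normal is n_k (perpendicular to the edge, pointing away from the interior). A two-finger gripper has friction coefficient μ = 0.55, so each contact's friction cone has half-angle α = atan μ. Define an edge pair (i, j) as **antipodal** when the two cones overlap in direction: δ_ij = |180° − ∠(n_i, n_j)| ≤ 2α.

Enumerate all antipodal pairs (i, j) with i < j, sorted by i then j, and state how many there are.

α = atan 0.55 = 28.81°;  2α = 57.62°
n_0 = (-0.7606, -0.6493)
n_1 = (-0.0292, -0.9996)
n_2 = (+0.8092, -0.5875)
n_3 = (+0.9953, -0.0973)
n_4 = (+0.9112, +0.4119)
n_5 = (-0.4172, +0.9088)
n_6 = (-0.9914, -0.1311)
  (0,1): δ = 132.16°  ·
  (0,2): δ = 76.47°  ·
  (0,3): δ = 46.07°  ✓
  (0,4): δ = 16.16°  ✓
  (0,5): δ = 74.17°  ·
  (0,6): δ = 147.05°  ·
  (1,2): δ = 124.31°  ·
  (1,3): δ = 93.91°  ·
  (1,4): δ = 64.00°  ·
  (1,5): δ = 26.33°  ✓
  (1,6): δ = 99.20°  ·
  (2,3): δ = 149.60°  ·
  (2,4): δ = 119.69°  ·
  (2,5): δ = 29.36°  ✓
  (2,6): δ = 43.51°  ✓
  (3,4): δ = 150.09°  ·
  (3,5): δ = 59.76°  ·
  (3,6): δ = 13.11°  ✓
  (4,5): δ = 89.67°  ·
  (4,6): δ = 16.79°  ✓
  (5,6): δ = 107.12°  ·
antipodal pairs: 7

count = 7; pairs: (0,3), (0,4), (1,5), (2,5), (2,6), (3,6), (4,6)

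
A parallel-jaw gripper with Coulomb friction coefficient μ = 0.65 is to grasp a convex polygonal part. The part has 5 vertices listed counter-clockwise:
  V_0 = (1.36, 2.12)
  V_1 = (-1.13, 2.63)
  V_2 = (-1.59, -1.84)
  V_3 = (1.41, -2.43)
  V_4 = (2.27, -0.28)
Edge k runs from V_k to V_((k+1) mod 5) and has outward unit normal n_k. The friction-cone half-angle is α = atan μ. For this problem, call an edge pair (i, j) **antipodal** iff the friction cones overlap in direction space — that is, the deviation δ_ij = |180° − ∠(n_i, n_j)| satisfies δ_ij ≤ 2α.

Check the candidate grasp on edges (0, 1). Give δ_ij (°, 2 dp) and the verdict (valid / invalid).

δ = 84.30°, invalid

α = atan 0.65 = 33.02°;  2α = 66.05°
edge 0: e_0 = (-2.49, +0.51);  n_0 = (+0.2007, +0.9797)
edge 1: e_1 = (-0.46, -4.47);  n_1 = (-0.9947, +0.1024)
∠(n_0, n_1) = 95.70°
δ = |180° − 95.70°| = 84.30°
84.30° > 2α = 66.05°  →  invalid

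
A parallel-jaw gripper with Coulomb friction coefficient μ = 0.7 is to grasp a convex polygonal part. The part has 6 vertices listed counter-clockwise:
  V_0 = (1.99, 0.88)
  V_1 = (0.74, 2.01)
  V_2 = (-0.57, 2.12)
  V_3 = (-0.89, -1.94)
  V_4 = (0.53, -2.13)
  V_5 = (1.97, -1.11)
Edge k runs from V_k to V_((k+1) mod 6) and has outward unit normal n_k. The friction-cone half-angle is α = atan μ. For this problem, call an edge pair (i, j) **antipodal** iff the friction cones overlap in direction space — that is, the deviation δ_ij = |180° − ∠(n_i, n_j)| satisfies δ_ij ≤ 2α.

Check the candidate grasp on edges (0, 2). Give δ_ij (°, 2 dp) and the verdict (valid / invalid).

α = atan 0.7 = 34.99°;  2α = 69.98°
edge 0: e_0 = (-1.25, +1.13);  n_0 = (+0.6706, +0.7418)
edge 2: e_2 = (-0.32, -4.06);  n_2 = (-0.9969, +0.0786)
∠(n_0, n_2) = 127.61°
δ = |180° − 127.61°| = 52.39°
52.39° ≤ 2α = 69.98°  →  valid

δ = 52.39°, valid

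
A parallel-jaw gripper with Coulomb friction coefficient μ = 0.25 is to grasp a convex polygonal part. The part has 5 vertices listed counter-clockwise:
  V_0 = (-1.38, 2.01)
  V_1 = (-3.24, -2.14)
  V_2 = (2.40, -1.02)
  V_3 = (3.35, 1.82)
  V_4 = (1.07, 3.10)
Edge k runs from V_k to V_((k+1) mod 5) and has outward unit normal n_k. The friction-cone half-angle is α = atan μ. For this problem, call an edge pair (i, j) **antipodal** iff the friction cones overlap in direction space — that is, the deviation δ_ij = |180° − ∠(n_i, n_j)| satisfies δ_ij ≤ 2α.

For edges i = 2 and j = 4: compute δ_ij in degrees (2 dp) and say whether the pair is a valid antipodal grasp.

α = atan 0.25 = 14.04°;  2α = 28.07°
edge 2: e_2 = (+0.95, +2.84);  n_2 = (+0.9483, -0.3172)
edge 4: e_4 = (-2.45, -1.09);  n_4 = (-0.4065, +0.9137)
∠(n_2, n_4) = 132.48°
δ = |180° − 132.48°| = 47.52°
47.52° > 2α = 28.07°  →  invalid

δ = 47.52°, invalid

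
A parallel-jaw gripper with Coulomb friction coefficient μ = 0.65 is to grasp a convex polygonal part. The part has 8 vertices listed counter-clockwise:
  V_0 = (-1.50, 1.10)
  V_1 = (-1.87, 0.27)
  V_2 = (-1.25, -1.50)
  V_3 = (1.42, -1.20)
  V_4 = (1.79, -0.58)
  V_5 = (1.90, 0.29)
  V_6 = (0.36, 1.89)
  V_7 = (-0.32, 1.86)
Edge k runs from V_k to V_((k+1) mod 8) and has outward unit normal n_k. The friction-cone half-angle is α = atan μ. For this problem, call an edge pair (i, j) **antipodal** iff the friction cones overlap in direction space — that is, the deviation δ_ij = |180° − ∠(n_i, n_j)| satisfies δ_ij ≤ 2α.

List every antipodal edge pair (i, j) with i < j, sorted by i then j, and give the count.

α = atan 0.65 = 33.02°;  2α = 66.05°
n_0 = (-0.9134, +0.4072)
n_1 = (-0.9438, -0.3306)
n_2 = (+0.1117, -0.9937)
n_3 = (+0.8587, -0.5125)
n_4 = (+0.9921, -0.1254)
n_5 = (+0.7205, +0.6935)
n_6 = (-0.0441, +0.9990)
n_7 = (-0.5415, +0.8407)
  (0,1): δ = 136.67°  ·
  (0,2): δ = 59.56°  ✓
  (0,3): δ = 6.80°  ✓
  (0,4): δ = 16.82°  ✓
  (0,5): δ = 67.93°  ·
  (0,6): δ = 116.55°  ·
  (0,7): δ = 146.81°  ·
  (1,2): δ = 102.89°  ·
  (1,3): δ = 50.13°  ✓
  (1,4): δ = 26.51°  ✓
  (1,5): δ = 24.60°  ✓
  (1,6): δ = 73.22°  ·
  (1,7): δ = 103.48°  ·
  (2,3): δ = 127.24°  ·
  (2,4): δ = 103.62°  ·
  (2,5): δ = 52.51°  ✓
  (2,6): δ = 3.88°  ✓
  (2,7): δ = 26.37°  ✓
  (3,4): δ = 156.38°  ·
  (3,5): δ = 105.27°  ·
  (3,6): δ = 56.65°  ✓
  (3,7): δ = 26.39°  ✓
  (4,5): δ = 128.89°  ·
  (4,6): δ = 80.27°  ·
  (4,7): δ = 50.01°  ✓
  (5,6): δ = 131.38°  ·
  (5,7): δ = 101.12°  ·
  (6,7): δ = 149.74°  ·
antipodal pairs: 12

count = 12; pairs: (0,2), (0,3), (0,4), (1,3), (1,4), (1,5), (2,5), (2,6), (2,7), (3,6), (3,7), (4,7)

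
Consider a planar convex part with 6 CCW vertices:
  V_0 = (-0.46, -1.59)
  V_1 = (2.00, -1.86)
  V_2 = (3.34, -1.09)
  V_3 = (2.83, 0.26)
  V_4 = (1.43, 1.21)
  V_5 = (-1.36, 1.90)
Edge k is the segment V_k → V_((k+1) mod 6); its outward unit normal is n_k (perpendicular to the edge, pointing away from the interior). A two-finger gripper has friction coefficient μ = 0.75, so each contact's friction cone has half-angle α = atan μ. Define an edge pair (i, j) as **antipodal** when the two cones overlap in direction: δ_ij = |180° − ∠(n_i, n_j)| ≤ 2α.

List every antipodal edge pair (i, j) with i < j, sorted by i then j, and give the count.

count = 8; pairs: (0,2), (0,3), (0,4), (1,3), (1,4), (2,5), (3,5), (4,5)

α = atan 0.75 = 36.87°;  2α = 73.74°
n_0 = (-0.1091, -0.9940)
n_1 = (+0.4982, -0.8670)
n_2 = (+0.9355, +0.3534)
n_3 = (+0.5615, +0.8275)
n_4 = (+0.2401, +0.9708)
n_5 = (-0.9683, -0.2497)
  (0,1): δ = 143.85°  ·
  (0,2): δ = 63.04°  ✓
  (0,3): δ = 27.90°  ✓
  (0,4): δ = 7.63°  ✓
  (0,5): δ = 110.72°  ·
  (1,2): δ = 99.19°  ·
  (1,3): δ = 64.04°  ✓
  (1,4): δ = 43.77°  ✓
  (1,5): δ = 74.58°  ·
  (2,3): δ = 144.86°  ·
  (2,4): δ = 124.59°  ·
  (2,5): δ = 6.24°  ✓
  (3,4): δ = 159.73°  ·
  (3,5): δ = 41.38°  ✓
  (4,5): δ = 61.65°  ✓
antipodal pairs: 8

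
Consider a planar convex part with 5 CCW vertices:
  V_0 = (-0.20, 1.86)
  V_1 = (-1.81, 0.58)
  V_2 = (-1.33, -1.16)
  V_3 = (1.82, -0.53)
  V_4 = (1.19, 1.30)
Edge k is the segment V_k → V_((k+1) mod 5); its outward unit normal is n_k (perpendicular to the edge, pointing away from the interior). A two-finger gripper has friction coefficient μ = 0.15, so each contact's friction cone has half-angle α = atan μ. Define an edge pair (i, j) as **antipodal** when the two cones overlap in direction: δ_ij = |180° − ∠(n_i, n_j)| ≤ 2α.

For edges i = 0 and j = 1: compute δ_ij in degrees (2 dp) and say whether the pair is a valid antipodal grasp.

α = atan 0.15 = 8.53°;  2α = 17.06°
edge 0: e_0 = (-1.61, -1.28);  n_0 = (-0.6223, +0.7828)
edge 1: e_1 = (+0.48, -1.74);  n_1 = (-0.9640, -0.2659)
∠(n_0, n_1) = 66.94°
δ = |180° − 66.94°| = 113.06°
113.06° > 2α = 17.06°  →  invalid

δ = 113.06°, invalid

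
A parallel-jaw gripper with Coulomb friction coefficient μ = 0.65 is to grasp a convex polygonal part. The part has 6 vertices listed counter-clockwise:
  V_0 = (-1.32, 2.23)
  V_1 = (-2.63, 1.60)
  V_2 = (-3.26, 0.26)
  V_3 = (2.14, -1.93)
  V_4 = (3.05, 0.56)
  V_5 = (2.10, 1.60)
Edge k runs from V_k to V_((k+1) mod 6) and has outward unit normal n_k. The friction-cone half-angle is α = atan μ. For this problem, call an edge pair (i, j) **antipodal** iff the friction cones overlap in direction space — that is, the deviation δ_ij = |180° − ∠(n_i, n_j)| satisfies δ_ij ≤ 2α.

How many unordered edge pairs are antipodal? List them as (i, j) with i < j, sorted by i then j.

count = 5; pairs: (0,2), (0,3), (1,3), (2,4), (2,5)

α = atan 0.65 = 33.02°;  2α = 66.05°
n_0 = (-0.4334, +0.9012)
n_1 = (-0.9050, +0.4255)
n_2 = (-0.3758, -0.9267)
n_3 = (+0.9392, -0.3433)
n_4 = (+0.7383, +0.6744)
n_5 = (+0.1812, +0.9835)
  (0,1): δ = 140.86°  ·
  (0,2): δ = 47.76°  ✓
  (0,3): δ = 44.24°  ✓
  (0,4): δ = 106.73°  ·
  (0,5): δ = 143.88°  ·
  (1,2): δ = 86.89°  ·
  (1,3): δ = 5.11°  ✓
  (1,4): δ = 67.59°  ·
  (1,5): δ = 104.74°  ·
  (2,3): δ = 88.00°  ·
  (2,4): δ = 25.51°  ✓
  (2,5): δ = 11.64°  ✓
  (3,4): δ = 117.51°  ·
  (3,5): δ = 80.36°  ·
  (4,5): δ = 142.85°  ·
antipodal pairs: 5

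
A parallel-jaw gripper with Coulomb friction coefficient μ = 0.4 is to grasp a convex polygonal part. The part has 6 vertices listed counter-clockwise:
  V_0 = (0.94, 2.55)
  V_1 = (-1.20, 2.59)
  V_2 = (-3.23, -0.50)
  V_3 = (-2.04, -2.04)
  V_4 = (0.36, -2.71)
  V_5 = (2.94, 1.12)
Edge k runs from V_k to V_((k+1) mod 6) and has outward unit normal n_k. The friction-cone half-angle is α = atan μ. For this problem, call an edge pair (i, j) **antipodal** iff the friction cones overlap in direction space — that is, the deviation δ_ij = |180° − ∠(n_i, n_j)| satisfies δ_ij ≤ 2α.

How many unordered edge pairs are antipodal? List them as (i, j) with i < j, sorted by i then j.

α = atan 0.4 = 21.80°;  2α = 43.60°
n_0 = (+0.0187, +0.9998)
n_1 = (-0.8358, +0.5491)
n_2 = (-0.7913, -0.6114)
n_3 = (-0.2689, -0.9632)
n_4 = (+0.8294, -0.5587)
n_5 = (+0.5816, +0.8135)
  (0,1): δ = 122.23°  ·
  (0,2): δ = 51.23°  ·
  (0,3): δ = 14.53°  ✓
  (0,4): δ = 57.11°  ·
  (0,5): δ = 145.51°  ·
  (1,2): δ = 109.00°  ·
  (1,3): δ = 72.29°  ·
  (1,4): δ = 0.66°  ✓
  (1,5): δ = 87.74°  ·
  (2,3): δ = 143.29°  ·
  (2,4): δ = 71.66°  ·
  (2,5): δ = 16.74°  ✓
  (3,4): δ = 108.37°  ·
  (3,5): δ = 19.97°  ✓
  (4,5): δ = 91.60°  ·
antipodal pairs: 4

count = 4; pairs: (0,3), (1,4), (2,5), (3,5)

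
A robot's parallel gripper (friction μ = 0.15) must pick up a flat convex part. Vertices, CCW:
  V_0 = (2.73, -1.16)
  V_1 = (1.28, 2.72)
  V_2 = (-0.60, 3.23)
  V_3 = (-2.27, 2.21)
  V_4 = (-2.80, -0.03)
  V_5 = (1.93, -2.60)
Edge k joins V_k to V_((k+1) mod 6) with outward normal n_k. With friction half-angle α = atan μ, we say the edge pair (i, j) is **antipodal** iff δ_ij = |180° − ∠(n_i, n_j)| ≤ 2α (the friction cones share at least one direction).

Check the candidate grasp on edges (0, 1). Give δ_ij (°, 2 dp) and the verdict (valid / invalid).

δ = 125.67°, invalid

α = atan 0.15 = 8.53°;  2α = 17.06°
edge 0: e_0 = (-1.45, +3.88);  n_0 = (+0.9367, +0.3501)
edge 1: e_1 = (-1.88, +0.51);  n_1 = (+0.2618, +0.9651)
∠(n_0, n_1) = 54.33°
δ = |180° − 54.33°| = 125.67°
125.67° > 2α = 17.06°  →  invalid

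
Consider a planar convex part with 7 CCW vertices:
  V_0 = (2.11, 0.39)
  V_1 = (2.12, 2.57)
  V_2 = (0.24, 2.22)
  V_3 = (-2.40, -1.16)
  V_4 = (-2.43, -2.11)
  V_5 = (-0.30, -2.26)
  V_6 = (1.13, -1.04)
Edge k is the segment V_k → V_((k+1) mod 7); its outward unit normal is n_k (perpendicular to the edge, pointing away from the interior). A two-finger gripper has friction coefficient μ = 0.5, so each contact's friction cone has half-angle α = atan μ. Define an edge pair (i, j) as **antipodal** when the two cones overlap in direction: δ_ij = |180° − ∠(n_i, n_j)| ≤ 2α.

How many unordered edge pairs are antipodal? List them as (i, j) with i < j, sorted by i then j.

α = atan 0.5 = 26.57°;  2α = 53.13°
n_0 = (+1.0000, -0.0046)
n_1 = (-0.1830, +0.9831)
n_2 = (-0.7881, +0.6156)
n_3 = (-0.9995, +0.0316)
n_4 = (-0.0702, -0.9975)
n_5 = (+0.6490, -0.7608)
n_6 = (+0.8249, -0.5653)
  (0,1): δ = 79.19°  ·
  (0,2): δ = 37.73°  ✓
  (0,3): δ = 1.55°  ✓
  (0,4): δ = 86.23°  ·
  (0,5): δ = 130.73°  ·
  (0,6): δ = 145.84°  ·
  (1,2): δ = 138.54°  ·
  (1,3): δ = 102.35°  ·
  (1,4): δ = 14.57°  ✓
  (1,5): δ = 29.92°  ✓
  (1,6): δ = 45.03°  ✓
  (2,3): δ = 143.82°  ·
  (2,4): δ = 56.04°  ·
  (2,5): δ = 11.54°  ✓
  (2,6): δ = 3.57°  ✓
  (3,4): δ = 92.22°  ·
  (3,5): δ = 47.72°  ✓
  (3,6): δ = 32.61°  ✓
  (4,5): δ = 135.50°  ·
  (4,6): δ = 120.40°  ·
  (5,6): δ = 164.89°  ·
antipodal pairs: 9

count = 9; pairs: (0,2), (0,3), (1,4), (1,5), (1,6), (2,5), (2,6), (3,5), (3,6)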